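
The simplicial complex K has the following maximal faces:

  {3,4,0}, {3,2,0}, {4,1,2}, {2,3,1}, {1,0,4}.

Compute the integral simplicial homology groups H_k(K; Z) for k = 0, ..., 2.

Take the total order 0 < 1 < 2 < 3 < 4 on the vertex set. Then K (dimension 2) consists of the simplices:

  0-simplices (5): [0], [1], [2], [3], [4]
  1-simplices (10): [0,1], [0,2], [0,3], [0,4], [1,2], [1,3], [1,4], [2,3], [2,4], [3,4]
  2-simplices (5): [0,1,4], [0,2,3], [0,3,4], [1,2,3], [1,2,4]

Hence C_0 ≅ Z^5, C_1 ≅ Z^10, C_2 ≅ Z^5.

The boundary map ∂_1: C_1 → C_0 is given by ∂[p,q] = [q] − [p].
As a 5×10 matrix over Z this has rank 4, with invariant factors (1,1,1,1).

The boundary map ∂_2: C_2 → C_1 acts by ∂[p,q,r] = [q,r] − [p,r] + [p,q]. For instance
  ∂[1,2,4] = [2,4] − [1,4] + [1,2],
  ∂[0,2,3] = [2,3] − [0,3] + [0,2].
The 10×5 boundary matrix has rank 5 and Smith normal form diag(1,1,1,1,1).

From H_k ≅ ker(∂_k) / im(∂_{k+1}) we obtain:

  H_0: rank C_0 − rank ∂_1 = 5 − 4 = 1, and the invariant factors of ∂_1 are all 1, so H_0 = Z.
  H_1: rank ker ∂_1 − rank ∂_2 = (10 − 4) − 5 = 1, and the invariant factors of ∂_2 are all 1, so H_1 = Z.
  H_2: rank ker ∂_2 − rank ∂_3 = (5 − 5) − 0 = 0, and there is no ∂_3, so H_2 = 0.

As a check, the Euler characteristic is 5 − 10 + 5 = 0, which agrees with 1 − 1 + 0 = 0.

H_0 ≅ Z,  H_1 ≅ Z,  H_2 = 0.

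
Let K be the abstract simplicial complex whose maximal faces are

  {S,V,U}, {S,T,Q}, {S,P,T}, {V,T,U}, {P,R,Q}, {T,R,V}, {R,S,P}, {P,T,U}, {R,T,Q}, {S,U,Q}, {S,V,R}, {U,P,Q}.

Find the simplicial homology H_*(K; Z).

H_0 ≅ Z,  H_1 ≅ Z/2Z,  H_2 = 0.

Order the vertices as P < Q < R < S < T < U < V. Listing each simplex with vertices in this order, K has dimension 2 with simplices:

  0-simplices (7): P, Q, R, S, T, U, V
  1-simplices (18): PQ, PR, PS, PT, PU, QR, QS, QT, QU, RS, RT, RV, ST, SU, SV, TU, TV, UV
  2-simplices (12): PQR, PQU, PRS, PST, PTU, QRT, QST, QSU, RSV, RTV, SUV, TUV

so the chain groups are C_0 ≅ Z^7, C_1 ≅ Z^18, C_2 ≅ Z^12.

∂_1: C_1 → C_0 maps an edge to its endpoints' difference, ∂[p,q] = q − p. For instance
  ∂SU = U − S.
This gives a 7×18 integer matrix of rank 6; reducing to Smith normal form yields diagonal entries (1,1,1,1,1,1).

Boundary ∂_2: C_2 → C_1 acts by ∂[p,q,r] = [q,r] − [p,r] + [p,q]. For instance
  ∂RSV = SV − RV + RS,
  ∂PQU = QU − PU + PQ.
The 18×12 boundary matrix has rank 12 and Smith normal form diag(1,1,1,1,1,1,1,1,1,1,1,2).

Now H_k = ker ∂_k / im ∂_{k+1}, so:

  H_0: rank C_0 − rank ∂_1 = 7 − 6 = 1, and the invariant factors of ∂_1 are all 1, so H_0 = Z.
  H_1: rank ker ∂_1 − rank ∂_2 = (18 − 6) − 12 = 0, and ∂_2 has invariant factor 2 > 1, so H_1 = Z/2Z.
  H_2: rank ker ∂_2 − rank ∂_3 = (12 − 12) − 0 = 0, and there is no ∂_3, so H_2 = 0.

(K is a triangulation of the real projective plane RP^2.)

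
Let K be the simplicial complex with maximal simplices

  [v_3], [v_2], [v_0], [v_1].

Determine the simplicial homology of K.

H_0 = Z^4.

We work with the vertex ordering v_0 < v_1 < v_2 < v_3. The simplices of K, each written with vertices in increasing order, are:

  0-simplices (4): [v_0], [v_1], [v_2], [v_3]

Hence C_0 ≅ Z^4.

Computing H_k = (kernel of ∂_k) / (image of ∂_{k+1}):

  H_0: rank C_0 − rank ∂_1 = 4 − 0 = 4, and there is no ∂_1, so H_0 = Z^4.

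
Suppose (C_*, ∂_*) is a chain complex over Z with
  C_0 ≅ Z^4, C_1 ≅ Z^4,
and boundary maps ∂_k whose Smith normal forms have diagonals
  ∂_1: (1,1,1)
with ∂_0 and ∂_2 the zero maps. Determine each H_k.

H_0: b_0 = 4 − 0 − 3 = 1; torsion from ∂_1 factors > 1: none. So H_0 = Z.
H_1: b_1 = 4 − 3 − 0 = 1; torsion from ∂_2 factors > 1: none. So H_1 = Z.

H_0 = Z,  H_1 = Z.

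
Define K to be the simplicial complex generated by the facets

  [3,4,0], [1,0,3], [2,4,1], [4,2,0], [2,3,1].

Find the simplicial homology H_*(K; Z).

We work with the vertex ordering 0 < 1 < 2 < 3 < 4. The simplices of K, each written with vertices in increasing order, are:

  0-simplices (5): [0], [1], [2], [3], [4]
  1-simplices (10): [0,1], [0,2], [0,3], [0,4], [1,2], [1,3], [1,4], [2,3], [2,4], [3,4]
  2-simplices (5): [0,1,3], [0,2,4], [0,3,4], [1,2,3], [1,2,4]

giving chain groups C_0 ≅ Z^5, C_1 ≅ Z^10, C_2 ≅ Z^5.

∂_1: C_1 → C_0 is given by ∂[p,q] = [q] − [p].
This gives a 5×10 integer matrix of rank 4; reducing to Smith normal form yields diagonal entries (1,1,1,1).

Boundary ∂_2: C_2 → C_1 acts by ∂[p,q,r] = [q,r] − [p,r] + [p,q]. For instance
  ∂[0,1,3] = [1,3] − [0,3] + [0,1],
  ∂[1,2,4] = [2,4] − [1,4] + [1,2].
This gives a 10×5 integer matrix of rank 5; reducing to Smith normal form yields diagonal entries (1,1,1,1,1).

From H_k ≅ ker(∂_k) / im(∂_{k+1}) we obtain:

  H_0: rank C_0 − rank ∂_1 = 5 − 4 = 1, and the invariant factors of ∂_1 are all 1, so H_0 ≅ Z.
  H_1: rank ker ∂_1 − rank ∂_2 = (10 − 4) − 5 = 1, and the invariant factors of ∂_2 are all 1, so H_1 ≅ Z.
  H_2: rank ker ∂_2 − rank ∂_3 = (5 − 5) − 0 = 0, and there is no ∂_3, so H_2 ≅ 0.

H_0 ≅ Z,  H_1 ≅ Z,  H_2 = 0.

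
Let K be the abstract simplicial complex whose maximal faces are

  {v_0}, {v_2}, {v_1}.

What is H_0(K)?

K has 3 vertices.
rank ∂_0 = 0, rank ∂_1 = 0 ⇒ b_0 = 3 − 0 − 0 = 3. So H_0 ≅ Z^3.

H_0 = Z^3.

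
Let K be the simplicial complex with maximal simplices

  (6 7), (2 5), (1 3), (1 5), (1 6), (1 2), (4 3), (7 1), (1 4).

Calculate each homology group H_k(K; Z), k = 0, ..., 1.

Take the total order 1 < 2 < 3 < 4 < 5 < 6 < 7 on the vertex set. Then K (dimension 1) consists of the simplices:

  0-simplices (7): [1], [2], [3], [4], [5], [6], [7]
  1-simplices (9): [1,2], [1,3], [1,4], [1,5], [1,6], [1,7], [2,5], [3,4], [6,7]

so the chain groups are C_0 ≅ Z^7, C_1 ≅ Z^9.

The boundary map ∂_1: C_1 → C_0 is given by ∂[p,q] = [q] − [p]. For instance
  ∂[1,6] = [6] − [1].
The resulting 7×9 matrix has rank 6, and its Smith normal form has invariant factors (1,1,1,1,1,1).

Now H_k = ker ∂_k / im ∂_{k+1}, so:

  H_0: rank C_0 − rank ∂_1 = 7 − 6 = 1, and the invariant factors of ∂_1 are all 1, so H_0 ≅ Z.
  H_1: rank ker ∂_1 − rank ∂_2 = (9 − 6) − 0 = 3, and there is no ∂_2, so H_1 ≅ Z^3.

(K is a triangulation of a wedge of 3 circles.)

H_0 ≅ Z,  H_1 ≅ Z^3.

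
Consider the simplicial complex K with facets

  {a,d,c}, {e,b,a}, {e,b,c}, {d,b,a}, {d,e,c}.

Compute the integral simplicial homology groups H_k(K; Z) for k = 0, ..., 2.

Take the total order a < b < c < d < e on the vertex set. Then K (dimension 2) consists of the simplices:

  0-simplices (5): a, b, c, d, e
  1-simplices (10): ab, ac, ad, ae, bc, bd, be, cd, ce, de
  2-simplices (5): abd, abe, acd, bce, cde

Hence C_0 ≅ Z^5, C_1 ≅ Z^10, C_2 ≅ Z^5.

The boundary map ∂_1: C_1 → C_0 is given by ∂[p,q] = [q] − [p].
The resulting 5×10 matrix has rank 4, and its Smith normal form has invariant factors (1,1,1,1).

∂_2: C_2 → C_1 maps a triangle to the signed sum of its edges. For instance
  ∂acd = cd − ad + ac,
  ∂bce = ce − be + bc.
As a 10×5 matrix over Z this has rank 5, with invariant factors (1,1,1,1,1).

From H_k ≅ ker(∂_k) / im(∂_{k+1}) we obtain:

  H_0: rank C_0 − rank ∂_1 = 5 − 4 = 1, and the invariant factors of ∂_1 are all 1, so H_0 ≅ Z.
  H_1: rank ker ∂_1 − rank ∂_2 = (10 − 4) − 5 = 1, and the invariant factors of ∂_2 are all 1, so H_1 ≅ Z.
  H_2: rank ker ∂_2 − rank ∂_3 = (5 − 5) − 0 = 0, and there is no ∂_3, so H_2 ≅ 0.

As a check, the Euler characteristic is 5 − 10 + 5 = 0, which agrees with 1 − 1 + 0 = 0.
(K is a triangulation of the Möbius band.)

H_0 ≅ Z,  H_1 ≅ Z,  H_2 = 0.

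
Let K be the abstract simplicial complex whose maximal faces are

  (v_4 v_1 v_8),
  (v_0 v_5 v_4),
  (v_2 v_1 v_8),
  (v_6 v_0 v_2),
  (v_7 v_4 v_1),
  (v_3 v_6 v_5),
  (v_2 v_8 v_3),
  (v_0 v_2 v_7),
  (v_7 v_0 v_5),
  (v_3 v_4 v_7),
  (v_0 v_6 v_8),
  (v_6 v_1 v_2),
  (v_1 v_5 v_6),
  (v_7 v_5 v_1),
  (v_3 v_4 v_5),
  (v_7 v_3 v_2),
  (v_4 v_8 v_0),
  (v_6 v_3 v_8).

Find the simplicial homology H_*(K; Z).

Order the vertices as v_0 < v_1 < v_2 < v_3 < v_4 < v_5 < v_6 < v_7 < v_8. Listing each simplex with vertices in this order, K has dimension 2 with simplices:

  0-simplices (9): [v_0], [v_1], [v_2], [v_3], [v_4], [v_5], [v_6], [v_7], [v_8]
  1-simplices (27): (27 of them)
  2-simplices (18): (18 of them)

Hence C_0 ≅ Z^9, C_1 ≅ Z^27, C_2 ≅ Z^18.

∂_1: C_1 → C_0 maps an edge to its endpoints' difference, ∂[p,q] = q − p.
The 9×27 boundary matrix has rank 8 and Smith normal form diag(1,1,1,1,1,1,1,1).

Boundary ∂_2: C_2 → C_1 acts by ∂[p,q,r] = [q,r] − [p,r] + [p,q]. For instance
  ∂[v_1,v_5,v_6] = [v_5,v_6] − [v_1,v_6] + [v_1,v_5],
  ∂[v_1,v_4,v_8] = [v_4,v_8] − [v_1,v_8] + [v_1,v_4].
This gives a 27×18 integer matrix of rank 18; reducing to Smith normal form yields diagonal entries (1,1,1,1,1,1,1,1,1,1,1,1,1,1,1,1,1,2).

From H_k ≅ ker(∂_k) / im(∂_{k+1}) we obtain:

  H_0: rank C_0 − rank ∂_1 = 9 − 8 = 1, and the invariant factors of ∂_1 are all 1, so H_0 = Z.
  H_1: rank ker ∂_1 − rank ∂_2 = (27 − 8) − 18 = 1, and ∂_2 has invariant factor 2 > 1, so H_1 = Z ⊕ Z/2.
  H_2: rank ker ∂_2 − rank ∂_3 = (18 − 18) − 0 = 0, and there is no ∂_3, so H_2 = 0.

As a check, the Euler characteristic is 9 − 27 + 18 = 0, which agrees with 1 − 1 + 0 = 0.

H_0 = Z,  H_1 = Z ⊕ Z/2,  H_2 = 0.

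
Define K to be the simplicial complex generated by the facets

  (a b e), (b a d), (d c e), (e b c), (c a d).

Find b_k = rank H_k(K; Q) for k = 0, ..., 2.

b_0 = 1, b_1 = 1, b_2 = 0.

Take the total order a < b < c < d < e on the vertex set. Then K (dimension 2) consists of the simplices:

  0-simplices (5): a, b, c, d, e
  1-simplices (10): ab, ac, ad, ae, bc, bd, be, cd, ce, de
  2-simplices (5): abd, abe, acd, bce, cde

so the chain groups are C_0 ≅ Z^5, C_1 ≅ Z^10, C_2 ≅ Z^5.

∂_1: C_1 → C_0 maps an edge to its endpoints' difference, ∂[p,q] = q − p. For instance
  ∂ce = e − c.
As a 5×10 matrix over Z this has rank 4, with invariant factors (1,1,1,1).

Boundary ∂_2: C_2 → C_1 sends each 2-simplex [p,q,r] to [q,r] − [p,r] + [p,q]. For instance
  ∂bce = ce − be + bc,
  ∂abd = bd − ad + ab.
The resulting 10×5 matrix has rank 5, and its Smith normal form has invariant factors (1,1,1,1,1).

Computing H_k = (kernel of ∂_k) / (image of ∂_{k+1}):

  H_0: rank C_0 − rank ∂_1 = 5 − 4 = 1, and the invariant factors of ∂_1 are all 1, so H_0 = Z.
  H_1: rank ker ∂_1 − rank ∂_2 = (10 − 4) − 5 = 1, and the invariant factors of ∂_2 are all 1, so H_1 = Z.
  H_2: rank ker ∂_2 − rank ∂_3 = (5 − 5) − 0 = 0, and there is no ∂_3, so H_2 = 0.

Hence the Betti numbers are b_0 = 1, b_1 = 1, b_2 = 0.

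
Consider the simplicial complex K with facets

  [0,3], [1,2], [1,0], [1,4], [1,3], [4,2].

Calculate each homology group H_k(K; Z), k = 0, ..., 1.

Fix the vertex order 0 < 1 < 2 < 3 < 4 and write every simplex with vertices in increasing order. Then dim K = 1 and the simplices of K are:

  0-simplices (5): [0], [1], [2], [3], [4]
  1-simplices (6): [0,1], [0,3], [1,2], [1,3], [1,4], [2,4]

Hence C_0 ≅ Z^5, C_1 ≅ Z^6.

Boundary ∂_1: C_1 → C_0 maps an edge to its endpoints' difference, ∂[p,q] = q − p.
This gives a 5×6 integer matrix of rank 4; reducing to Smith normal form yields diagonal entries (1,1,1,1).

Now H_k = ker ∂_k / im ∂_{k+1}, so:

  H_0: rank C_0 − rank ∂_1 = 5 − 4 = 1, and the invariant factors of ∂_1 are all 1, so H_0 ≅ Z.
  H_1: rank ker ∂_1 − rank ∂_2 = (6 − 4) − 0 = 2, and there is no ∂_2, so H_1 ≅ Z^2.

As a check, the Euler characteristic is 5 − 6 = -1, which agrees with 1 − 2 = -1.

H_0 = Z,  H_1 = Z^2.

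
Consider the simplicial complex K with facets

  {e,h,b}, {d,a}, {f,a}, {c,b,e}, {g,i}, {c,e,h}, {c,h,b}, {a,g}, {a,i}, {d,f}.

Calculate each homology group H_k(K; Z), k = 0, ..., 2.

H_0 = Z^2,  H_1 = Z^2,  H_2 = Z.

We work with the vertex ordering a < b < c < d < e < f < g < h < i. The simplices of K, each written with vertices in increasing order, are:

  0-simplices (9): a, b, c, d, e, f, g, h, i
  1-simplices (12): ad, af, ag, ai, bc, be, bh, ce, ch, df, eh, gi
  2-simplices (4): bce, bch, beh, ceh

so the chain groups are C_0 ≅ Z^9, C_1 ≅ Z^12, C_2 ≅ Z^4.

Boundary ∂_1: C_1 → C_0 sends each edge [p,q] (with p < q) to q − p.
As a 9×12 matrix over Z this has rank 7, with invariant factors (1,1,1,1,1,1,1).

The boundary map ∂_2: C_2 → C_1 acts by ∂[p,q,r] = [q,r] − [p,r] + [p,q]. For instance
  ∂ceh = eh − ch + ce,
  ∂beh = eh − bh + be.
This gives a 12×4 integer matrix of rank 3; reducing to Smith normal form yields diagonal entries (1,1,1).

Now H_k = ker ∂_k / im ∂_{k+1}, so:

  H_0: rank C_0 − rank ∂_1 = 9 − 7 = 2, and the invariant factors of ∂_1 are all 1, so H_0 ≅ Z^2.
  H_1: rank ker ∂_1 − rank ∂_2 = (12 − 7) − 3 = 2, and the invariant factors of ∂_2 are all 1, so H_1 ≅ Z^2.
  H_2: rank ker ∂_2 − rank ∂_3 = (4 − 3) − 0 = 1, and there is no ∂_3, so H_2 ≅ Z.

As a check, the Euler characteristic is 9 − 12 + 4 = 1, which agrees with 2 − 2 + 1 = 1.
(K is a triangulation of the disjoint union of a wedge of 2 circles and the 2-sphere S^2.)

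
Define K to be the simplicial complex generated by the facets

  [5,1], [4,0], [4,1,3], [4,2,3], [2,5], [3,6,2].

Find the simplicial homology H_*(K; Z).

Take the total order 0 < 1 < 2 < 3 < 4 < 5 < 6 on the vertex set. Then K (dimension 2) consists of the simplices:

  0-simplices (7): [0], [1], [2], [3], [4], [5], [6]
  1-simplices (10): [0,4], [1,3], [1,4], [1,5], [2,3], [2,4], [2,5], [2,6], [3,4], [3,6]
  2-simplices (3): [1,3,4], [2,3,4], [2,3,6]

Hence C_0 ≅ Z^7, C_1 ≅ Z^10, C_2 ≅ Z^3.

Boundary ∂_1: C_1 → C_0 maps an edge to its endpoints' difference, ∂[p,q] = q − p.
The resulting 7×10 matrix has rank 6, and its Smith normal form has invariant factors (1,1,1,1,1,1).

Boundary ∂_2: C_2 → C_1 sends each 2-simplex [p,q,r] to [q,r] − [p,r] + [p,q]. For instance
  ∂[2,3,4] = [3,4] − [2,4] + [2,3],
  ∂[2,3,6] = [3,6] − [2,6] + [2,3].
As a 10×3 matrix over Z this has rank 3, with invariant factors (1,1,1).

From H_k ≅ ker(∂_k) / im(∂_{k+1}) we obtain:

  H_0: rank C_0 − rank ∂_1 = 7 − 6 = 1, and the invariant factors of ∂_1 are all 1, so H_0 = Z.
  H_1: rank ker ∂_1 − rank ∂_2 = (10 − 6) − 3 = 1, and the invariant factors of ∂_2 are all 1, so H_1 = Z.
  H_2: rank ker ∂_2 − rank ∂_3 = (3 − 3) − 0 = 0, and there is no ∂_3, so H_2 = 0.

H_0 = Z,  H_1 = Z,  H_2 = 0.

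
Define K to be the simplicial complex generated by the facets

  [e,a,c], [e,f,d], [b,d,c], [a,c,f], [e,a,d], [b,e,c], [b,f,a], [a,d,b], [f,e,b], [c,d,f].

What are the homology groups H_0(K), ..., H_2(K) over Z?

H_0 = Z,  H_1 = Z/2,  H_2 = 0.

Order the vertices as a < b < c < d < e < f. Listing each simplex with vertices in this order, K has dimension 2 with simplices:

  0-simplices (6): a, b, c, d, e, f
  1-simplices (15): ab, ac, ad, ae, af, bc, bd, be, bf, cd, ce, cf, de, df, ef
  2-simplices (10): abd, abf, ace, acf, ade, bcd, bce, bef, cdf, def

giving chain groups C_0 ≅ Z^6, C_1 ≅ Z^15, C_2 ≅ Z^10.

Boundary ∂_1: C_1 → C_0 maps an edge to its endpoints' difference, ∂[p,q] = q − p. For instance
  ∂ab = b − a.
The resulting 6×15 matrix has rank 5, and its Smith normal form has invariant factors (1,1,1,1,1).

∂_2: C_2 → C_1 acts by ∂[p,q,r] = [q,r] − [p,r] + [p,q]. For instance
  ∂abd = bd − ad + ab,
  ∂bcd = cd − bd + bc.
As a 15×10 matrix over Z this has rank 10, with invariant factors (1,1,1,1,1,1,1,1,1,2).

Reading off H_k = ker ∂_k / im ∂_{k+1}:

  H_0: rank C_0 − rank ∂_1 = 6 − 5 = 1, and the invariant factors of ∂_1 are all 1, so H_0 = Z.
  H_1: rank ker ∂_1 − rank ∂_2 = (15 − 5) − 10 = 0, and ∂_2 has invariant factor 2 > 1, so H_1 = Z/2.
  H_2: rank ker ∂_2 − rank ∂_3 = (10 − 10) − 0 = 0, and there is no ∂_3, so H_2 = 0.

As a check, the Euler characteristic is 6 − 15 + 10 = 1, which agrees with 1 − 0 + 0 = 1.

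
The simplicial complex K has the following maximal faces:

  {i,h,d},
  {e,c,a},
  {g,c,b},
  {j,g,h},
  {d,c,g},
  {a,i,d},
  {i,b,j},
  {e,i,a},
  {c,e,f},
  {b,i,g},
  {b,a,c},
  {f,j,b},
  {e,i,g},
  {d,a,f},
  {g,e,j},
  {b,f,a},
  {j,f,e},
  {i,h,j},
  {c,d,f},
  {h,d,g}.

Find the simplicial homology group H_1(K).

H_1 = Z ⊕ Z_2.

We work with the vertex ordering a < b < c < d < e < f < g < h < i < j. The simplices of K, each written with vertices in increasing order, are:

  0-simplices (10): a, b, c, d, e, f, g, h, i, j
  1-simplices (30): ab, ac, ad, ae, af, ai, bc, bf, bg, bi, bj, cd, ce, cf, cg, df, dg, dh, di, ef, eg, ei, ej, fj, gh, gi, gj, hi, hj, ij
  2-simplices (20): abc, abf, ace, adf, adi, aei, bcg, bfj, bgi, bij, cdf, cdg, cef, dgh, dhi, efj, egi, egj, ghj, hij

so the chain groups are C_0 ≅ Z^10, C_1 ≅ Z^30, C_2 ≅ Z^20.

Boundary ∂_1: C_1 → C_0 sends each edge [p,q] (with p < q) to q − p. For instance
  ∂fj = j − f.
The resulting 10×30 matrix has rank 9, and its Smith normal form has invariant factors (1,1,1,1,1,1,1,1,1).

∂_2: C_2 → C_1 acts by ∂[p,q,r] = [q,r] − [p,r] + [p,q]. For instance
  ∂bcg = cg − bg + bc,
  ∂cdf = df − cf + cd.
The 30×20 boundary matrix has rank 20 and Smith normal form diag(1,1,1,1,1,1,1,1,1,1,1,1,1,1,1,1,1,1,1,2).

Computing H_k = (kernel of ∂_k) / (image of ∂_{k+1}):

  H_1: rank ker ∂_1 − rank ∂_2 = (30 − 9) − 20 = 1, and ∂_2 has invariant factor 2 > 1, so H_1 = Z ⊕ Z_2.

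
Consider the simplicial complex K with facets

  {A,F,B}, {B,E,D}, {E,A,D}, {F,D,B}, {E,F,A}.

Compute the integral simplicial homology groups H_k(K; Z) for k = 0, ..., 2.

H_0 = Z,  H_1 = Z,  H_2 = 0.

Take the total order A < B < D < E < F on the vertex set. Then K (dimension 2) consists of the simplices:

  0-simplices (5): A, B, D, E, F
  1-simplices (10): AB, AD, AE, AF, BD, BE, BF, DE, DF, EF
  2-simplices (5): ABF, ADE, AEF, BDE, BDF

Hence C_0 ≅ Z^5, C_1 ≅ Z^10, C_2 ≅ Z^5.

∂_1: C_1 → C_0 maps an edge to its endpoints' difference, ∂[p,q] = q − p. For instance
  ∂DE = E − D.
The 5×10 boundary matrix has rank 4 and Smith normal form diag(1,1,1,1).

The boundary map ∂_2: C_2 → C_1 maps a triangle to the signed sum of its edges. For instance
  ∂BDE = DE − BE + BD,
  ∂ABF = BF − AF + AB.
This gives a 10×5 integer matrix of rank 5; reducing to Smith normal form yields diagonal entries (1,1,1,1,1).

From H_k ≅ ker(∂_k) / im(∂_{k+1}) we obtain:

  H_0: rank C_0 − rank ∂_1 = 5 − 4 = 1, and the invariant factors of ∂_1 are all 1, so H_0 = Z.
  H_1: rank ker ∂_1 − rank ∂_2 = (10 − 4) − 5 = 1, and the invariant factors of ∂_2 are all 1, so H_1 = Z.
  H_2: rank ker ∂_2 − rank ∂_3 = (5 − 5) − 0 = 0, and there is no ∂_3, so H_2 = 0.

(K is a triangulation of the Möbius band.)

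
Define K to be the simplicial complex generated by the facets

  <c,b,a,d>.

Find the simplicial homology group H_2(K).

H_2 = 0.

Fix the vertex order a < b < c < d and write every simplex with vertices in increasing order. Then dim K = 3 and the simplices of K are:

  0-simplices (4): a, b, c, d
  1-simplices (6): ab, ac, ad, bc, bd, cd
  2-simplices (4): abc, abd, acd, bcd
  3-simplices (1): abcd

giving chain groups C_0 ≅ Z^4, C_1 ≅ Z^6, C_2 ≅ Z^4, C_3 ≅ Z^1.

∂_1: C_1 → C_0 sends each edge [p,q] (with p < q) to q − p. For instance
  ∂ac = c − a.
The resulting 4×6 matrix has rank 3, and its Smith normal form has invariant factors (1,1,1).

The boundary map ∂_2: C_2 → C_1 sends each 2-simplex [p,q,r] to [q,r] − [p,r] + [p,q]. For instance
  ∂bcd = cd − bd + bc,
  ∂abd = bd − ad + ab.
This gives a 6×4 integer matrix of rank 3; reducing to Smith normal form yields diagonal entries (1,1,1).

∂_3: C_3 → C_2 sends each 3-simplex σ to the alternating sum Σ_i (−1)^i (σ with its i-th vertex removed). For instance
  ∂abcd = bcd − acd + abd − abc.
As a 4×1 matrix over Z this has rank 1, with invariant factors (1).

Now H_k = ker ∂_k / im ∂_{k+1}, so:

  H_2: rank ker ∂_2 − rank ∂_3 = (4 − 3) − 1 = 0, and the invariant factors of ∂_3 are all 1, so H_2 = 0.

(K is a triangulation of the 3-simplex.)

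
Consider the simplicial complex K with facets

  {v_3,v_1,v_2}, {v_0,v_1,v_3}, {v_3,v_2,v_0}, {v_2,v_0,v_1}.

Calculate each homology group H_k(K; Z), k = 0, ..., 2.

Take the total order v_0 < v_1 < v_2 < v_3 on the vertex set. Then K (dimension 2) consists of the simplices:

  0-simplices (4): [v_0], [v_1], [v_2], [v_3]
  1-simplices (6): [v_0,v_1], [v_0,v_2], [v_0,v_3], [v_1,v_2], [v_1,v_3], [v_2,v_3]
  2-simplices (4): [v_0,v_1,v_2], [v_0,v_1,v_3], [v_0,v_2,v_3], [v_1,v_2,v_3]

Hence C_0 ≅ Z^4, C_1 ≅ Z^6, C_2 ≅ Z^4.

∂_1: C_1 → C_0 is given by ∂[p,q] = [q] − [p]. For instance
  ∂[v_0,v_2] = [v_2] − [v_0].
The 4×6 boundary matrix has rank 3 and Smith normal form diag(1,1,1).

The boundary map ∂_2: C_2 → C_1 sends each 2-simplex [p,q,r] to [q,r] − [p,r] + [p,q]. For instance
  ∂[v_0,v_2,v_3] = [v_2,v_3] − [v_0,v_3] + [v_0,v_2],
  ∂[v_0,v_1,v_3] = [v_1,v_3] − [v_0,v_3] + [v_0,v_1].
As a 6×4 matrix over Z this has rank 3, with invariant factors (1,1,1).

Reading off H_k = ker ∂_k / im ∂_{k+1}:

  H_0: rank C_0 − rank ∂_1 = 4 − 3 = 1, and the invariant factors of ∂_1 are all 1, so H_0 = Z.
  H_1: rank ker ∂_1 − rank ∂_2 = (6 − 3) − 3 = 0, and the invariant factors of ∂_2 are all 1, so H_1 = 0.
  H_2: rank ker ∂_2 − rank ∂_3 = (4 − 3) − 0 = 1, and there is no ∂_3, so H_2 = Z.

As a check, the Euler characteristic is 4 − 6 + 4 = 2, which agrees with 1 − 0 + 1 = 2.
(K is a triangulation of the 2-sphere S^2.)

H_0 = Z,  H_1 = 0,  H_2 = Z.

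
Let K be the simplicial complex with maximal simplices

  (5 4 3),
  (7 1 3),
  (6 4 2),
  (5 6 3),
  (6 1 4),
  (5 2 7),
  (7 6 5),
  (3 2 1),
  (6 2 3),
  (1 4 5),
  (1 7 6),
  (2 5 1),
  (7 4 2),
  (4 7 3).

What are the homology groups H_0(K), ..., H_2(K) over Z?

We work with the vertex ordering 1 < 2 < 3 < 4 < 5 < 6 < 7. The simplices of K, each written with vertices in increasing order, are:

  0-simplices (7): [1], [2], [3], [4], [5], [6], [7]
  1-simplices (21): [1,2], [1,3], [1,4], [1,5], [1,6], [1,7], [2,3], [2,4], [2,5], [2,6], [2,7], [3,4], [3,5], [3,6], [3,7], [4,5], [4,6], [4,7], [5,6], [5,7], [6,7]
  2-simplices (14): [1,2,3], [1,2,5], [1,3,7], [1,4,5], [1,4,6], [1,6,7], [2,3,6], [2,4,6], [2,4,7], [2,5,7], [3,4,5], [3,4,7], [3,5,6], [5,6,7]

Hence C_0 ≅ Z^7, C_1 ≅ Z^21, C_2 ≅ Z^14.

Boundary ∂_1: C_1 → C_0 maps an edge to its endpoints' difference, ∂[p,q] = q − p.
The resulting 7×21 matrix has rank 6, and its Smith normal form has invariant factors (1,1,1,1,1,1).

∂_2: C_2 → C_1 sends each 2-simplex [p,q,r] to [q,r] − [p,r] + [p,q]. For instance
  ∂[2,4,7] = [4,7] − [2,7] + [2,4],
  ∂[2,5,7] = [5,7] − [2,7] + [2,5].
As a 21×14 matrix over Z this has rank 13, with invariant factors (1,1,1,1,1,1,1,1,1,1,1,1,1).

Computing H_k = (kernel of ∂_k) / (image of ∂_{k+1}):

  H_0: rank C_0 − rank ∂_1 = 7 − 6 = 1, and the invariant factors of ∂_1 are all 1, so H_0 ≅ Z.
  H_1: rank ker ∂_1 − rank ∂_2 = (21 − 6) − 13 = 2, and the invariant factors of ∂_2 are all 1, so H_1 ≅ Z^2.
  H_2: rank ker ∂_2 − rank ∂_3 = (14 − 13) − 0 = 1, and there is no ∂_3, so H_2 ≅ Z.

(K is a triangulation of the torus T^2.)

H_0 ≅ Z,  H_1 ≅ Z^2,  H_2 ≅ Z.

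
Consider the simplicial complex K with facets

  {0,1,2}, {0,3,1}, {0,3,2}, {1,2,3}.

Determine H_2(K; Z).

K has 4 vertices, 6 edges, 4 triangles.
rank ∂_2 = 3, rank ∂_3 = 0 ⇒ b_2 = 4 − 3 − 0 = 1. So H_2 = Z.

H_2 = Z.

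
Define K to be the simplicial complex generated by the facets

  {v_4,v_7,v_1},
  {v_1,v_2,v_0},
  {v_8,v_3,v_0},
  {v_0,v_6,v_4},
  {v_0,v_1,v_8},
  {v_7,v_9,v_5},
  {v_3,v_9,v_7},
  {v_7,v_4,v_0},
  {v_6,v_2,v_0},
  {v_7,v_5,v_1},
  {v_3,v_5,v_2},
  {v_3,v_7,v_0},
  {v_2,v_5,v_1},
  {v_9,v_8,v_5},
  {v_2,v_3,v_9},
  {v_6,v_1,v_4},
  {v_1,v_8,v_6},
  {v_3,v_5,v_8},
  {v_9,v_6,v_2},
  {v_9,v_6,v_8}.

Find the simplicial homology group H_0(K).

H_0 ≅ Z.

We work with the vertex ordering v_0 < v_1 < v_2 < v_3 < v_4 < v_5 < v_6 < v_7 < v_8 < v_9. The simplices of K, each written with vertices in increasing order, are:

  0-simplices (10): [v_0], [v_1], [v_2], [v_3], [v_4], [v_5], [v_6], [v_7], [v_8], [v_9]
  1-simplices (30): (30 of them)
  2-simplices (20): (20 of them)

giving chain groups C_0 ≅ Z^10, C_1 ≅ Z^30, C_2 ≅ Z^20.

Boundary ∂_1: C_1 → C_0 is given by ∂[p,q] = [q] − [p].
As a 10×30 matrix over Z this has rank 9, with invariant factors (1,1,1,1,1,1,1,1,1).

Boundary ∂_2: C_2 → C_1 sends each 2-simplex [p,q,r] to [q,r] − [p,r] + [p,q]. For instance
  ∂[v_0,v_4,v_7] = [v_4,v_7] − [v_0,v_7] + [v_0,v_4],
  ∂[v_0,v_3,v_7] = [v_3,v_7] − [v_0,v_7] + [v_0,v_3].
This gives a 30×20 integer matrix of rank 20; reducing to Smith normal form yields diagonal entries (1,1,1,1,1,1,1,1,1,1,1,1,1,1,1,1,1,1,1,2).

Reading off H_k = ker ∂_k / im ∂_{k+1}:

  H_0: rank C_0 − rank ∂_1 = 10 − 9 = 1, and the invariant factors of ∂_1 are all 1, so H_0 ≅ Z.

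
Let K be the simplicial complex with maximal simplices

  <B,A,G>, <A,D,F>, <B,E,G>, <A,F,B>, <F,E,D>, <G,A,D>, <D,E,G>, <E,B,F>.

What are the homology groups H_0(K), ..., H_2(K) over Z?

H_0 = Z,  H_1 = 0,  H_2 = Z.

Take the total order A < B < D < E < F < G on the vertex set. Then K (dimension 2) consists of the simplices:

  0-simplices (6): A, B, D, E, F, G
  1-simplices (12): AB, AD, AF, AG, BE, BF, BG, DE, DF, DG, EF, EG
  2-simplices (8): ABF, ABG, ADF, ADG, BEF, BEG, DEF, DEG

so the chain groups are C_0 ≅ Z^6, C_1 ≅ Z^12, C_2 ≅ Z^8.

Boundary ∂_1: C_1 → C_0 is given by ∂[p,q] = [q] − [p]. For instance
  ∂AG = G − A.
The resulting 6×12 matrix has rank 5, and its Smith normal form has invariant factors (1,1,1,1,1).

The boundary map ∂_2: C_2 → C_1 sends each 2-simplex [p,q,r] to [q,r] − [p,r] + [p,q]. For instance
  ∂DEF = EF − DF + DE,
  ∂BEG = EG − BG + BE.
The 12×8 boundary matrix has rank 7 and Smith normal form diag(1,1,1,1,1,1,1).

From H_k ≅ ker(∂_k) / im(∂_{k+1}) we obtain:

  H_0: rank C_0 − rank ∂_1 = 6 − 5 = 1, and the invariant factors of ∂_1 are all 1, so H_0 ≅ Z.
  H_1: rank ker ∂_1 − rank ∂_2 = (12 − 5) − 7 = 0, and the invariant factors of ∂_2 are all 1, so H_1 ≅ 0.
  H_2: rank ker ∂_2 − rank ∂_3 = (8 − 7) − 0 = 1, and there is no ∂_3, so H_2 ≅ Z.

As a check, the Euler characteristic is 6 − 12 + 8 = 2, which agrees with 1 − 0 + 1 = 2.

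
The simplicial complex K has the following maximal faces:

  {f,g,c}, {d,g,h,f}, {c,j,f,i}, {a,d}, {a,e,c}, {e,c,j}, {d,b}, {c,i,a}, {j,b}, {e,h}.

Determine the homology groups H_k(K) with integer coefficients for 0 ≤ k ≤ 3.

We work with the vertex ordering a < b < c < d < e < f < g < h < i < j. The simplices of K, each written with vertices in increasing order, are:

  0-simplices (10): a, b, c, d, e, f, g, h, i, j
  1-simplices (22): ac, ad, ae, ai, bd, bj, ce, cf, cg, ci, cj, df, dg, dh, eh, ej, fg, fh, fi, fj, gh, ij
  2-simplices (12): ace, aci, cej, cfg, cfi, cfj, cij, dfg, dfh, dgh, fgh, fij
  3-simplices (2): cfij, dfgh

giving chain groups C_0 ≅ Z^10, C_1 ≅ Z^22, C_2 ≅ Z^12, C_3 ≅ Z^2.

Boundary ∂_1: C_1 → C_0 sends each edge [p,q] (with p < q) to q − p. For instance
  ∂fg = g − f.
As a 10×22 matrix over Z this has rank 9, with invariant factors (1,1,1,1,1,1,1,1,1).

Boundary ∂_2: C_2 → C_1 acts by ∂[p,q,r] = [q,r] − [p,r] + [p,q]. For instance
  ∂cfi = fi − ci + cf,
  ∂cej = ej − cj + ce.
As a 22×12 matrix over Z this has rank 10, with invariant factors (1,1,1,1,1,1,1,1,1,1).

∂_3: C_3 → C_2 sends each 3-simplex σ to the alternating sum Σ_i (−1)^i (σ with its i-th vertex removed). For instance
  ∂cfij = fij − cij + cfj − cfi,
  ∂dfgh = fgh − dgh + dfh − dfg.
The resulting 12×2 matrix has rank 2, and its Smith normal form has invariant factors (1,1).

Reading off H_k = ker ∂_k / im ∂_{k+1}:

  H_0: rank C_0 − rank ∂_1 = 10 − 9 = 1, and the invariant factors of ∂_1 are all 1, so H_0 = Z.
  H_1: rank ker ∂_1 − rank ∂_2 = (22 − 9) − 10 = 3, and the invariant factors of ∂_2 are all 1, so H_1 = Z^3.
  H_2: rank ker ∂_2 − rank ∂_3 = (12 − 10) − 2 = 0, and the invariant factors of ∂_3 are all 1, so H_2 = 0.
  H_3: rank ker ∂_3 − rank ∂_4 = (2 − 2) − 0 = 0, and there is no ∂_4, so H_3 = 0.

H_0 = Z,  H_1 = Z^3,  H_2 = 0,  H_3 = 0.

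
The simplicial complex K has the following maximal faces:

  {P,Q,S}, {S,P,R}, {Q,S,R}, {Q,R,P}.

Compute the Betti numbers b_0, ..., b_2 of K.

b_0 = 1, b_1 = 0, b_2 = 1.

Fix the vertex order P < Q < R < S and write every simplex with vertices in increasing order. Then dim K = 2 and the simplices of K are:

  0-simplices (4): P, Q, R, S
  1-simplices (6): PQ, PR, PS, QR, QS, RS
  2-simplices (4): PQR, PQS, PRS, QRS

so the chain groups are C_0 ≅ Z^4, C_1 ≅ Z^6, C_2 ≅ Z^4.

∂_1: C_1 → C_0 is given by ∂[p,q] = [q] − [p]. For instance
  ∂RS = S − R.
The resulting 4×6 matrix has rank 3, and its Smith normal form has invariant factors (1,1,1).

Boundary ∂_2: C_2 → C_1 acts by ∂[p,q,r] = [q,r] − [p,r] + [p,q]. For instance
  ∂QRS = RS − QS + QR,
  ∂PQS = QS − PS + PQ.
The 6×4 boundary matrix has rank 3 and Smith normal form diag(1,1,1).

From H_k ≅ ker(∂_k) / im(∂_{k+1}) we obtain:

  H_0: rank C_0 − rank ∂_1 = 4 − 3 = 1, and the invariant factors of ∂_1 are all 1, so H_0 = Z.
  H_1: rank ker ∂_1 − rank ∂_2 = (6 − 3) − 3 = 0, and the invariant factors of ∂_2 are all 1, so H_1 = 0.
  H_2: rank ker ∂_2 − rank ∂_3 = (4 − 3) − 0 = 1, and there is no ∂_3, so H_2 = Z.

Hence the Betti numbers are b_0 = 1, b_1 = 0, b_2 = 1.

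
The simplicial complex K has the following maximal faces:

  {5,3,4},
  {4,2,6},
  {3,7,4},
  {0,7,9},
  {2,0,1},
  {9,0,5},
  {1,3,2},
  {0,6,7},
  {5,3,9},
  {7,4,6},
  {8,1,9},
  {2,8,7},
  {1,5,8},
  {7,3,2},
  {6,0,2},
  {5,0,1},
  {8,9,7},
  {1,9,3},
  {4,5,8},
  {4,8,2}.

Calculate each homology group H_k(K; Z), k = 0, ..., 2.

K has 10 vertices, 30 edges, 20 triangles.
rank ∂_0 = 0, rank ∂_1 = 9 ⇒ b_0 = 10 − 0 − 9 = 1; all invariant factors of ∂_1 are 1 so no torsion. So H_0 ≅ Z.
rank ∂_1 = 9, rank ∂_2 = 20 ⇒ b_1 = 30 − 9 − 20 = 1; ∂_2 has invariant factor(s) [2] giving torsion. So H_1 ≅ Z ⊕ Z/2.
rank ∂_2 = 20, rank ∂_3 = 0 ⇒ b_2 = 20 − 20 − 0 = 0. So H_2 ≅ 0.

H_0 ≅ Z,  H_1 ≅ Z ⊕ Z/2,  H_2 = 0.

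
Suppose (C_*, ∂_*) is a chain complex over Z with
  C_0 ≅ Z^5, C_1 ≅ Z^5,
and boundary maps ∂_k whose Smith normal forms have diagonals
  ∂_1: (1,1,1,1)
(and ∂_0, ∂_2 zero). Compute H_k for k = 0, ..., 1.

H_0: b_0 = 5 − 0 − 4 = 1; torsion from ∂_1 factors > 1: none. So H_0 = Z.
H_1: b_1 = 5 − 4 − 0 = 1; torsion from ∂_2 factors > 1: none. So H_1 = Z.

H_0 = Z,  H_1 = Z.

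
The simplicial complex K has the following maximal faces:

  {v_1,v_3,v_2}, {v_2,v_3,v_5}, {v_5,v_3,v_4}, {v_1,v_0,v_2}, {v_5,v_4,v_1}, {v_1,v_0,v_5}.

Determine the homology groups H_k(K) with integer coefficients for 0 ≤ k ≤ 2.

H_0 = Z,  H_1 = Z,  H_2 = 0.

K has 6 vertices, 12 edges, 6 triangles.
rank ∂_0 = 0, rank ∂_1 = 5 ⇒ b_0 = 6 − 0 − 5 = 1; all invariant factors of ∂_1 are 1 so no torsion. So H_0 = Z.
rank ∂_1 = 5, rank ∂_2 = 6 ⇒ b_1 = 12 − 5 − 6 = 1; all invariant factors of ∂_2 are 1 so no torsion. So H_1 = Z.
rank ∂_2 = 6, rank ∂_3 = 0 ⇒ b_2 = 6 − 6 − 0 = 0. So H_2 = 0.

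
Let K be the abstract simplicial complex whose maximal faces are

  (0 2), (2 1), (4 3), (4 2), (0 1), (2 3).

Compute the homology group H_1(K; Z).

Order the vertices as 0 < 1 < 2 < 3 < 4. Listing each simplex with vertices in this order, K has dimension 1 with simplices:

  0-simplices (5): [0], [1], [2], [3], [4]
  1-simplices (6): [0,1], [0,2], [1,2], [2,3], [2,4], [3,4]

Hence C_0 ≅ Z^5, C_1 ≅ Z^6.

∂_1: C_1 → C_0 maps an edge to its endpoints' difference, ∂[p,q] = q − p. For instance
  ∂[0,2] = [2] − [0].
As a 5×6 matrix over Z this has rank 4, with invariant factors (1,1,1,1).

Now H_k = ker ∂_k / im ∂_{k+1}, so:

  H_1: rank ker ∂_1 − rank ∂_2 = (6 − 4) − 0 = 2, and there is no ∂_2, so H_1 ≅ Z^2.

(K is a triangulation of a wedge of 2 circles.)

H_1 ≅ Z^2.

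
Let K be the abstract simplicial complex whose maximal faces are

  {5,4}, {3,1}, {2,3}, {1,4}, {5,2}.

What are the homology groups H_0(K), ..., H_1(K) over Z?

Order the vertices as 1 < 2 < 3 < 4 < 5. Listing each simplex with vertices in this order, K has dimension 1 with simplices:

  0-simplices (5): [1], [2], [3], [4], [5]
  1-simplices (5): [1,3], [1,4], [2,3], [2,5], [4,5]

Hence C_0 ≅ Z^5, C_1 ≅ Z^5.

The boundary map ∂_1: C_1 → C_0 maps an edge to its endpoints' difference, ∂[p,q] = q − p. For instance
  ∂[2,5] = [5] − [2].
The resulting 5×5 matrix has rank 4, and its Smith normal form has invariant factors (1,1,1,1).

From H_k ≅ ker(∂_k) / im(∂_{k+1}) we obtain:

  H_0: rank C_0 − rank ∂_1 = 5 − 4 = 1, and the invariant factors of ∂_1 are all 1, so H_0 = Z.
  H_1: rank ker ∂_1 − rank ∂_2 = (5 − 4) − 0 = 1, and there is no ∂_2, so H_1 = Z.

H_0 = Z,  H_1 = Z.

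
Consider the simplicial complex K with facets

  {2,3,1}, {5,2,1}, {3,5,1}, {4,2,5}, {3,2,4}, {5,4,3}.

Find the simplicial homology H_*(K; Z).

H_0 ≅ Z,  H_1 = 0,  H_2 ≅ Z.

Take the total order 1 < 2 < 3 < 4 < 5 on the vertex set. Then K (dimension 2) consists of the simplices:

  0-simplices (5): [1], [2], [3], [4], [5]
  1-simplices (9): [1,2], [1,3], [1,5], [2,3], [2,4], [2,5], [3,4], [3,5], [4,5]
  2-simplices (6): [1,2,3], [1,2,5], [1,3,5], [2,3,4], [2,4,5], [3,4,5]

giving chain groups C_0 ≅ Z^5, C_1 ≅ Z^9, C_2 ≅ Z^6.

∂_1: C_1 → C_0 sends each edge [p,q] (with p < q) to q − p.
This gives a 5×9 integer matrix of rank 4; reducing to Smith normal form yields diagonal entries (1,1,1,1).

Boundary ∂_2: C_2 → C_1 acts by ∂[p,q,r] = [q,r] − [p,r] + [p,q]. For instance
  ∂[1,2,3] = [2,3] − [1,3] + [1,2],
  ∂[3,4,5] = [4,5] − [3,5] + [3,4].
This gives a 9×6 integer matrix of rank 5; reducing to Smith normal form yields diagonal entries (1,1,1,1,1).

From H_k ≅ ker(∂_k) / im(∂_{k+1}) we obtain:

  H_0: rank C_0 − rank ∂_1 = 5 − 4 = 1, and the invariant factors of ∂_1 are all 1, so H_0 = Z.
  H_1: rank ker ∂_1 − rank ∂_2 = (9 − 4) − 5 = 0, and the invariant factors of ∂_2 are all 1, so H_1 = 0.
  H_2: rank ker ∂_2 − rank ∂_3 = (6 − 5) − 0 = 1, and there is no ∂_3, so H_2 = Z.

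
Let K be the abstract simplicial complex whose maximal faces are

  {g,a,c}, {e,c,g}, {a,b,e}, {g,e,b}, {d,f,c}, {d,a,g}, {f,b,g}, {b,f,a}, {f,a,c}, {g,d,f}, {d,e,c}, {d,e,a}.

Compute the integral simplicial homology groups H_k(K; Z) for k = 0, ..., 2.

K has 7 vertices, 18 edges, 12 triangles.
rank ∂_0 = 0, rank ∂_1 = 6 ⇒ b_0 = 7 − 0 − 6 = 1; all invariant factors of ∂_1 are 1 so no torsion. So H_0 = Z.
rank ∂_1 = 6, rank ∂_2 = 12 ⇒ b_1 = 18 − 6 − 12 = 0; ∂_2 has invariant factor(s) [2] giving torsion. So H_1 = Z/2.
rank ∂_2 = 12, rank ∂_3 = 0 ⇒ b_2 = 12 − 12 − 0 = 0. So H_2 = 0.

H_0 ≅ Z,  H_1 ≅ Z/2,  H_2 = 0.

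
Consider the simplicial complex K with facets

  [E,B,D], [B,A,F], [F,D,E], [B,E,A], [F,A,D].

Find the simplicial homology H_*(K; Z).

H_0 ≅ Z,  H_1 ≅ Z,  H_2 = 0.

K has 5 vertices, 10 edges, 5 triangles.
rank ∂_0 = 0, rank ∂_1 = 4 ⇒ b_0 = 5 − 0 − 4 = 1; all invariant factors of ∂_1 are 1 so no torsion. So H_0 = Z.
rank ∂_1 = 4, rank ∂_2 = 5 ⇒ b_1 = 10 − 4 − 5 = 1; all invariant factors of ∂_2 are 1 so no torsion. So H_1 = Z.
rank ∂_2 = 5, rank ∂_3 = 0 ⇒ b_2 = 5 − 5 − 0 = 0. So H_2 = 0.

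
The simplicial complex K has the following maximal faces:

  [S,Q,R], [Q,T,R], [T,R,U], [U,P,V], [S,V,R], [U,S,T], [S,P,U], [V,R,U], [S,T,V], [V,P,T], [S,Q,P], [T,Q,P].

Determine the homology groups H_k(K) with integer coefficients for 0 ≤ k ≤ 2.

We work with the vertex ordering P < Q < R < S < T < U < V. The simplices of K, each written with vertices in increasing order, are:

  0-simplices (7): P, Q, R, S, T, U, V
  1-simplices (18): PQ, PS, PT, PU, PV, QR, QS, QT, RS, RT, RU, RV, ST, SU, SV, TU, TV, UV
  2-simplices (12): PQS, PQT, PSU, PTV, PUV, QRS, QRT, RSV, RTU, RUV, STU, STV

giving chain groups C_0 ≅ Z^7, C_1 ≅ Z^18, C_2 ≅ Z^12.

The boundary map ∂_1: C_1 → C_0 sends each edge [p,q] (with p < q) to q − p.
The 7×18 boundary matrix has rank 6 and Smith normal form diag(1,1,1,1,1,1).

The boundary map ∂_2: C_2 → C_1 maps a triangle to the signed sum of its edges. For instance
  ∂STU = TU − SU + ST,
  ∂RTU = TU − RU + RT.
As a 18×12 matrix over Z this has rank 12, with invariant factors (1,1,1,1,1,1,1,1,1,1,1,2).

Now H_k = ker ∂_k / im ∂_{k+1}, so:

  H_0: rank C_0 − rank ∂_1 = 7 − 6 = 1, and the invariant factors of ∂_1 are all 1, so H_0 = Z.
  H_1: rank ker ∂_1 − rank ∂_2 = (18 − 6) − 12 = 0, and ∂_2 has invariant factor 2 > 1, so H_1 = Z/2.
  H_2: rank ker ∂_2 − rank ∂_3 = (12 − 12) − 0 = 0, and there is no ∂_3, so H_2 = 0.

(K is a triangulation of the real projective plane RP^2.)

H_0 = Z,  H_1 = Z/2,  H_2 = 0.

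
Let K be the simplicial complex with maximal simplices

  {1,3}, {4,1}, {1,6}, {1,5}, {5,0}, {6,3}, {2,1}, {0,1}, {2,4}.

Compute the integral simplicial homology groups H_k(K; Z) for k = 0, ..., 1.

K has 7 vertices, 9 edges.
rank ∂_0 = 0, rank ∂_1 = 6 ⇒ b_0 = 7 − 0 − 6 = 1; all invariant factors of ∂_1 are 1 so no torsion. So H_0 = Z.
rank ∂_1 = 6, rank ∂_2 = 0 ⇒ b_1 = 9 − 6 − 0 = 3. So H_1 = Z^3.

H_0 = Z,  H_1 = Z^3.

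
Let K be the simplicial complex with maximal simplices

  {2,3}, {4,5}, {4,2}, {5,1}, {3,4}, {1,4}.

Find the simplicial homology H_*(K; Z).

H_0 = Z,  H_1 = Z^2.

Fix the vertex order 1 < 2 < 3 < 4 < 5 and write every simplex with vertices in increasing order. Then dim K = 1 and the simplices of K are:

  0-simplices (5): [1], [2], [3], [4], [5]
  1-simplices (6): [1,4], [1,5], [2,3], [2,4], [3,4], [4,5]

giving chain groups C_0 ≅ Z^5, C_1 ≅ Z^6.

The boundary map ∂_1: C_1 → C_0 sends each edge [p,q] (with p < q) to q − p.
The 5×6 boundary matrix has rank 4 and Smith normal form diag(1,1,1,1).

Now H_k = ker ∂_k / im ∂_{k+1}, so:

  H_0: rank C_0 − rank ∂_1 = 5 − 4 = 1, and the invariant factors of ∂_1 are all 1, so H_0 ≅ Z.
  H_1: rank ker ∂_1 − rank ∂_2 = (6 − 4) − 0 = 2, and there is no ∂_2, so H_1 ≅ Z^2.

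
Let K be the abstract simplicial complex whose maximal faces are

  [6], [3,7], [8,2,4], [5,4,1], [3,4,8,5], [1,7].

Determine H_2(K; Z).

We work with the vertex ordering 1 < 2 < 3 < 4 < 5 < 6 < 7 < 8. The simplices of K, each written with vertices in increasing order, are:

  0-simplices (8): [1], [2], [3], [4], [5], [6], [7], [8]
  1-simplices (12): [1,4], [1,5], [1,7], [2,4], [2,8], [3,4], [3,5], [3,7], [3,8], [4,5], [4,8], [5,8]
  2-simplices (6): [1,4,5], [2,4,8], [3,4,5], [3,4,8], [3,5,8], [4,5,8]
  3-simplices (1): [3,4,5,8]

Hence C_0 ≅ Z^8, C_1 ≅ Z^12, C_2 ≅ Z^6, C_3 ≅ Z^1.

The boundary map ∂_1: C_1 → C_0 sends each edge [p,q] (with p < q) to q − p. For instance
  ∂[1,5] = [5] − [1].
As a 8×12 matrix over Z this has rank 6, with invariant factors (1,1,1,1,1,1).

Boundary ∂_2: C_2 → C_1 acts by ∂[p,q,r] = [q,r] − [p,r] + [p,q]. For instance
  ∂[4,5,8] = [5,8] − [4,8] + [4,5],
  ∂[1,4,5] = [4,5] − [1,5] + [1,4].
The 12×6 boundary matrix has rank 5 and Smith normal form diag(1,1,1,1,1).

Boundary ∂_3: C_3 → C_2 sends each 3-simplex σ to the alternating sum Σ_i (−1)^i (σ with its i-th vertex removed). For instance
  ∂[3,4,5,8] = [4,5,8] − [3,5,8] + [3,4,8] − [3,4,5].
This gives a 6×1 integer matrix of rank 1; reducing to Smith normal form yields diagonal entries (1).

From H_k ≅ ker(∂_k) / im(∂_{k+1}) we obtain:

  H_2: rank ker ∂_2 − rank ∂_3 = (6 − 5) − 1 = 0, and the invariant factors of ∂_3 are all 1, so H_2 ≅ 0.

H_2 ≅ 0.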